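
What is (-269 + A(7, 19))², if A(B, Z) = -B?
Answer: 76176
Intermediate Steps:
(-269 + A(7, 19))² = (-269 - 1*7)² = (-269 - 7)² = (-276)² = 76176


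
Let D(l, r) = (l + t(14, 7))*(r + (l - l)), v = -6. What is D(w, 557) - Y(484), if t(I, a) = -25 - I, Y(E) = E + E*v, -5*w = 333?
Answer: -281996/5 ≈ -56399.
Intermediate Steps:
w = -333/5 (w = -⅕*333 = -333/5 ≈ -66.600)
Y(E) = -5*E (Y(E) = E + E*(-6) = E - 6*E = -5*E)
D(l, r) = r*(-39 + l) (D(l, r) = (l + (-25 - 1*14))*(r + (l - l)) = (l + (-25 - 14))*(r + 0) = (l - 39)*r = (-39 + l)*r = r*(-39 + l))
D(w, 557) - Y(484) = 557*(-39 - 333/5) - (-5)*484 = 557*(-528/5) - 1*(-2420) = -294096/5 + 2420 = -281996/5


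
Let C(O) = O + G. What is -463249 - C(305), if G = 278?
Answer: -463832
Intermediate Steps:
C(O) = 278 + O (C(O) = O + 278 = 278 + O)
-463249 - C(305) = -463249 - (278 + 305) = -463249 - 1*583 = -463249 - 583 = -463832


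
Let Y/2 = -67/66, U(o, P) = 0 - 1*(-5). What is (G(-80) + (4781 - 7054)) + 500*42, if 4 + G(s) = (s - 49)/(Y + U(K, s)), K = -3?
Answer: 1830597/98 ≈ 18680.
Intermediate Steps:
U(o, P) = 5 (U(o, P) = 0 + 5 = 5)
Y = -67/33 (Y = 2*(-67/66) = -67/33 ≈ -2.0303)
G(s) = -41/2 + 33*s/98 (G(s) = -4 + (s - 49)/(-67/33 + 5) = -4 + (-49 + s)/(98/33) = -4 + (-49 + s)*(33/98) = -4 + (-33/2 + 33*s/98) = -41/2 + 33*s/98)
(G(-80) + (4781 - 7054)) + 500*42 = ((-41/2 + (33/98)*(-80)) + (4781 - 7054)) + 500*42 = ((-41/2 - 1320/49) - 2273) + 21000 = (-4649/98 - 2273) + 21000 = -227403/98 + 21000 = 1830597/98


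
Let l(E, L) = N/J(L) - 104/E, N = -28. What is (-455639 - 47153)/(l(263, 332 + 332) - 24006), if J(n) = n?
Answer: 21950893136/1048073053 ≈ 20.944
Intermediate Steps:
l(E, L) = -104/E - 28/L (l(E, L) = -28/L - 104/E = -104/E - 28/L)
(-455639 - 47153)/(l(263, 332 + 332) - 24006) = (-455639 - 47153)/((-104/263 - 28/(332 + 332)) - 24006) = -502792/((-104*1/263 - 28/664) - 24006) = -502792/((-104/263 - 28*1/664) - 24006) = -502792/((-104/263 - 7/166) - 24006) = -502792/(-19105/43658 - 24006) = -502792/(-1048073053/43658) = -502792*(-43658/1048073053) = 21950893136/1048073053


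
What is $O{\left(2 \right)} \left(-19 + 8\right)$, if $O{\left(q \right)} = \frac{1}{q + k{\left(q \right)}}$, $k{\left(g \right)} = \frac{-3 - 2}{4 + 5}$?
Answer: $- \frac{99}{13} \approx -7.6154$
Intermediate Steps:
$k{\left(g \right)} = - \frac{5}{9}$
$O{\left(q \right)} = \frac{1}{- \frac{5}{9} + q}$ ($O{\left(q \right)} = \frac{1}{q - \frac{5}{9}} = \frac{1}{- \frac{5}{9} + q}$)
$O{\left(2 \right)} \left(-19 + 8\right) = \frac{9}{-5 + 9 \cdot 2} \left(-19 + 8\right) = \frac{9}{-5 + 18} \left(-11\right) = \frac{9}{13} \left(-11\right) = - \frac{99}{13}$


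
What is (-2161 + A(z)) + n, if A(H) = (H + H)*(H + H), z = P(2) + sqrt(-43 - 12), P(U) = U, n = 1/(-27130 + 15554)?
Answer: -27377241/11576 + 16*I*sqrt(55) ≈ -2365.0 + 118.66*I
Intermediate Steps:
n = -1/11576 (n = 1/(-11576) = -1/11576 ≈ -8.6386e-5)
z = 2 + I*sqrt(55) (z = 2 + sqrt(-43 - 12) = 2 + sqrt(-55) = 2 + I*sqrt(55) ≈ 2.0 + 7.4162*I)
A(H) = 4*H**2 (A(H) = (2*H)*(2*H) = 4*H**2)
(-2161 + A(z)) + n = (-2161 + 4*(2 + I*sqrt(55))**2) - 1/11576 = -25015737/11576 + 4*(2 + I*sqrt(55))**2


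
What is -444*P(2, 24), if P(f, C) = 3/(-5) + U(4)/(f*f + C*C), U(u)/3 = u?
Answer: 37296/145 ≈ 257.21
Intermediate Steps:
U(u) = 3*u
P(f, C) = -⅗ + 12/(C² + f²) (P(f, C) = 3/(-5) + (3*4)/(f*f + C*C) = 3*(-⅕) + 12/(f² + C²) = -⅗ + 12/(C² + f²))
-444*P(2, 24) = -1332*(20 - 1*24² - 1*2²)/(5*(24² + 2²)) = -1332*(20 - 1*576 - 1*4)/(5*(576 + 4)) = -1332*(20 - 576 - 4)/(5*580) = -1332*(-560)/(5*580) = -444*(-84/145) = 37296/145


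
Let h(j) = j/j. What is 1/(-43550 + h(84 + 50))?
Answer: -1/43549 ≈ -2.2963e-5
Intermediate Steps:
h(j) = 1
1/(-43550 + h(84 + 50)) = 1/(-43550 + 1) = 1/(-43549) = -1/43549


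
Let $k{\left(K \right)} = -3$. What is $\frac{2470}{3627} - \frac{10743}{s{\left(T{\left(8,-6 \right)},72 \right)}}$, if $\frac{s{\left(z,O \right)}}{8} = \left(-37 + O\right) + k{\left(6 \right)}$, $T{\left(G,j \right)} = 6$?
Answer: $- \frac{2948657}{71424} \approx -41.284$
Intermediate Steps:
$s{\left(z,O \right)} = -320 + 8 O$ ($s{\left(z,O \right)} = 8 \left(\left(-37 + O\right) - 3\right) = 8 \left(-40 + O\right) = -320 + 8 O$)
$\frac{2470}{3627} - \frac{10743}{s{\left(T{\left(8,-6 \right)},72 \right)}} = \frac{2470}{3627} - \frac{10743}{-320 + 8 \cdot 72} = 2470 \cdot \frac{1}{3627} - \frac{10743}{-320 + 576} = \frac{190}{279} - \frac{10743}{256} = - \frac{2948657}{71424}$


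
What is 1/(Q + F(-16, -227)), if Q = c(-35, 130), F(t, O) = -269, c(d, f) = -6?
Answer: -1/275 ≈ -0.0036364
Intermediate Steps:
Q = -6
1/(Q + F(-16, -227)) = 1/(-6 - 269) = 1/(-275) = -1/275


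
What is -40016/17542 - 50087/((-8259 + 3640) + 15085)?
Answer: -648716805/91797286 ≈ -7.0668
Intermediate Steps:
-40016/17542 - 50087/((-8259 + 3640) + 15085) = -40016*1/17542 - 50087/(-4619 + 15085) = -20008/8771 - 50087/10466 = -648716805/91797286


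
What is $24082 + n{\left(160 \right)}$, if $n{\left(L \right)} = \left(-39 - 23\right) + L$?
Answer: $24180$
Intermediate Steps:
$n{\left(L \right)} = -62 + L$
$24082 + n{\left(160 \right)} = 24082 + \left(-62 + 160\right) = 24082 + 98 = 24180$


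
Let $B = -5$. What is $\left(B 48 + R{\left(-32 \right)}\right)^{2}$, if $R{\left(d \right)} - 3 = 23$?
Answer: $45796$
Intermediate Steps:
$R{\left(d \right)} = 26$ ($R{\left(d \right)} = 3 + 23 = 26$)
$\left(B 48 + R{\left(-32 \right)}\right)^{2} = \left(\left(-5\right) 48 + 26\right)^{2} = \left(-240 + 26\right)^{2} = \left(-214\right)^{2} = 45796$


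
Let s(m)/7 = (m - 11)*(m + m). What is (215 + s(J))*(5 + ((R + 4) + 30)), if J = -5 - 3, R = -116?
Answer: -180411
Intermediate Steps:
J = -8
s(m) = 14*m*(-11 + m) (s(m) = 7*((m - 11)*(m + m)) = 7*((-11 + m)*(2*m)) = 7*(2*m*(-11 + m)) = 14*m*(-11 + m))
(215 + s(J))*(5 + ((R + 4) + 30)) = (215 + 14*(-8)*(-11 - 8))*(5 + ((-116 + 4) + 30)) = (215 + 14*(-8)*(-19))*(5 + (-112 + 30)) = (215 + 2128)*(5 - 82) = 2343*(-77) = -180411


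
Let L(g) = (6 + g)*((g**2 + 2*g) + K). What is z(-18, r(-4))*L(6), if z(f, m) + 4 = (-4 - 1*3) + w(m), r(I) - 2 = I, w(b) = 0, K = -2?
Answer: -6072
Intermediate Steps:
r(I) = 2 + I
z(f, m) = -11 (z(f, m) = -4 + ((-4 - 1*3) + 0) = -4 + ((-4 - 3) + 0) = -4 + (-7 + 0) = -4 - 7 = -11)
L(g) = (6 + g)*(-2 + g**2 + 2*g) (L(g) = (6 + g)*((g**2 + 2*g) - 2) = (6 + g)*(-2 + g**2 + 2*g))
z(-18, r(-4))*L(6) = -11*(-12 + 6**3 + 8*6**2 + 10*6) = -11*(-12 + 216 + 8*36 + 60) = -11*(-12 + 216 + 288 + 60) = -11*552 = -6072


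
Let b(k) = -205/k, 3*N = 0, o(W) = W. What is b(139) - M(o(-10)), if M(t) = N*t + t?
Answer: 1185/139 ≈ 8.5252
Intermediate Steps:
N = 0 (N = (1/3)*0 = 0)
M(t) = t (M(t) = 0*t + t = 0 + t = t)
b(139) - M(o(-10)) = -205/139 - 1*(-10) = -205*1/139 + 10 = -205/139 + 10 = 1185/139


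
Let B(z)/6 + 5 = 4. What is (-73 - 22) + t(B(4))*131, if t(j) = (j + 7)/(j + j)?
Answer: -1271/12 ≈ -105.92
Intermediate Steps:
B(z) = -6 (B(z) = -30 + 6*4 = -30 + 24 = -6)
t(j) = (7 + j)/(2*j) (t(j) = (7 + j)/((2*j)) = (7 + j)*(1/(2*j)) = (7 + j)/(2*j))
(-73 - 22) + t(B(4))*131 = (-73 - 22) + ((½)*(7 - 6)/(-6))*131 = -95 + ((½)*(-⅙)*1)*131 = -95 - 1/12*131 = -95 - 131/12 = -1271/12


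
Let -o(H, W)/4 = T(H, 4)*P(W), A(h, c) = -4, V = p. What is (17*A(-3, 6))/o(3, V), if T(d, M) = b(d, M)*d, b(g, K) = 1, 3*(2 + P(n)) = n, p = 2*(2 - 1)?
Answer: -17/4 ≈ -4.2500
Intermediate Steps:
p = 2 (p = 2*1 = 2)
V = 2
P(n) = -2 + n/3
T(d, M) = d (T(d, M) = 1*d = d)
o(H, W) = -4*H*(-2 + W/3)
(17*A(-3, 6))/o(3, V) = (17*(-4))/(((4/3)*3*(6 - 1*2))) = -68*1/(4*(6 - 2)) = -68/((4/3)*3*4) = -68/16 = -68*1/16 = -17/4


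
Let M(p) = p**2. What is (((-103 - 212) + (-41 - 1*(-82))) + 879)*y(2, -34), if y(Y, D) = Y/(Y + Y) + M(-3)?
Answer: 11495/2 ≈ 5747.5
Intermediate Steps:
y(Y, D) = 19/2 (y(Y, D) = Y/(Y + Y) + (-3)**2 = Y/((2*Y)) + 9 = (1/(2*Y))*Y + 9 = 1/2 + 9 = 19/2)
(((-103 - 212) + (-41 - 1*(-82))) + 879)*y(2, -34) = (((-103 - 212) + (-41 - 1*(-82))) + 879)*(19/2) = ((-315 + (-41 + 82)) + 879)*(19/2) = ((-315 + 41) + 879)*(19/2) = (-274 + 879)*(19/2) = 605*(19/2) = 11495/2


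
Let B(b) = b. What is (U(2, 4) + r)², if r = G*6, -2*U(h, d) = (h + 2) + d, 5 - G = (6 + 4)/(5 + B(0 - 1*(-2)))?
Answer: 14884/49 ≈ 303.75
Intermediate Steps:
G = 25/7 (G = 5 - (6 + 4)/(5 + (0 - 1*(-2))) = 5 - 10/(5 + (0 + 2)) = 5 - 10/(5 + 2) = 5 - 10/7 = 25/7 ≈ 3.5714)
U(h, d) = -1 - d/2 - h/2 (U(h, d) = -((h + 2) + d)/2 = -((2 + h) + d)/2 = -(2 + d + h)/2 = -1 - d/2 - h/2)
r = 150/7 (r = (25/7)*6 = 150/7 ≈ 21.429)
(U(2, 4) + r)² = ((-1 - ½*4 - ½*2) + 150/7)² = ((-1 - 2 - 1) + 150/7)² = (-4 + 150/7)² = (122/7)² = 14884/49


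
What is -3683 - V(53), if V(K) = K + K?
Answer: -3789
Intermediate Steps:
V(K) = 2*K
-3683 - V(53) = -3683 - 2*53 = -3683 - 1*106 = -3683 - 106 = -3789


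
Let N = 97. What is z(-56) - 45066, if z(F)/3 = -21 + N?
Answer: -44838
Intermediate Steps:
z(F) = 228 (z(F) = 3*(-21 + 97) = 3*76 = 228)
z(-56) - 45066 = 228 - 45066 = -44838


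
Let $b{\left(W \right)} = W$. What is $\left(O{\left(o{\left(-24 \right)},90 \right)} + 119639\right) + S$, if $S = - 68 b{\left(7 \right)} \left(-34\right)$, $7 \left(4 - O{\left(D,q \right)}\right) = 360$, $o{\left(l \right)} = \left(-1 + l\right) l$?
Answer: $\frac{950429}{7} \approx 1.3578 \cdot 10^{5}$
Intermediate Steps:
$o{\left(l \right)} = l \left(-1 + l\right)$
$O{\left(D,q \right)} = - \frac{332}{7}$ ($O{\left(D,q \right)} = 4 - \frac{360}{7} = - \frac{332}{7}$)
$S = 16184$ ($S = \left(-68\right) 7 \left(-34\right) = \left(-476\right) \left(-34\right) = 16184$)
$\left(O{\left(o{\left(-24 \right)},90 \right)} + 119639\right) + S = \left(- \frac{332}{7} + 119639\right) + 16184 = \frac{837141}{7} + 16184 = \frac{950429}{7}$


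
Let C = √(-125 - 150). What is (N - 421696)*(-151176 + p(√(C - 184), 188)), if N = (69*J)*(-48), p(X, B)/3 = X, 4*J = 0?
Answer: 63750314496 - 1265088*√(-184 + 5*I*√11) ≈ 6.375e+10 - 1.7178e+7*I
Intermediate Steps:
J = 0 (J = (¼)*0 = 0)
C = 5*I*√11 (C = √(-275) = 5*I*√11 ≈ 16.583*I)
p(X, B) = 3*X
N = 0 (N = (69*0)*(-48) = 0*(-48) = 0)
(N - 421696)*(-151176 + p(√(C - 184), 188)) = (0 - 421696)*(-151176 + 3*√(5*I*√11 - 184)) = -421696*(-151176 + 3*√(-184 + 5*I*√11)) = 63750314496 - 1265088*√(-184 + 5*I*√11)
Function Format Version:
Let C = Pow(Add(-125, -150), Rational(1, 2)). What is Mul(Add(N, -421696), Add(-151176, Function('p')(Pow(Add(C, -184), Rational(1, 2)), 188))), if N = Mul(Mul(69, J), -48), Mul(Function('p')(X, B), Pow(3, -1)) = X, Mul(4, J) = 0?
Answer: Add(63750314496, Mul(-1265088, Pow(Add(-184, Mul(5, I, Pow(11, Rational(1, 2)))), Rational(1, 2)))) ≈ Add(6.3750e+10, Mul(-1.7178e+7, I))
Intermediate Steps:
J = 0 (J = Mul(Rational(1, 4), 0) = 0)
C = Mul(5, I, Pow(11, Rational(1, 2))) (C = Pow(-275, Rational(1, 2)) = Mul(5, I, Pow(11, Rational(1, 2))) ≈ Mul(16.583, I))
Function('p')(X, B) = Mul(3, X)
N = 0 (N = Mul(Mul(69, 0), -48) = Mul(0, -48) = 0)
Mul(Add(N, -421696), Add(-151176, Function('p')(Pow(Add(C, -184), Rational(1, 2)), 188))) = Mul(Add(0, -421696), Add(-151176, Mul(3, Pow(Add(Mul(5, I, Pow(11, Rational(1, 2))), -184), Rational(1, 2))))) = Mul(-421696, Add(-151176, Mul(3, Pow(Add(-184, Mul(5, I, Pow(11, Rational(1, 2)))), Rational(1, 2))))) = Add(63750314496, Mul(-1265088, Pow(Add(-184, Mul(5, I, Pow(11, Rational(1, 2)))), Rational(1, 2))))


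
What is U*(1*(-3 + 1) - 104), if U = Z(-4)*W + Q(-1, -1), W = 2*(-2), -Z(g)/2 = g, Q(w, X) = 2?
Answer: 3180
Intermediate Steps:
Z(g) = -2*g
W = -4
U = -30 (U = -2*(-4)*(-4) + 2 = 8*(-4) + 2 = -32 + 2 = -30)
U*(1*(-3 + 1) - 104) = -30*(1*(-3 + 1) - 104) = -30*(1*(-2) - 104) = -30*(-2 - 104) = -30*(-106) = 3180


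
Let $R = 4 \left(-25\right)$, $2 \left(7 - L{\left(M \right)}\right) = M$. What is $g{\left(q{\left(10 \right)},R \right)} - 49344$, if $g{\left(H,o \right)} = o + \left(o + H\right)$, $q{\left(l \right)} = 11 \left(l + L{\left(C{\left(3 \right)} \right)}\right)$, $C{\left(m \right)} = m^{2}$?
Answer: $- \frac{98813}{2} \approx -49407.0$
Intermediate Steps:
$L{\left(M \right)} = 7 - \frac{M}{2}$
$q{\left(l \right)} = \frac{55}{2} + 11 l$ ($q{\left(l \right)} = 11 \left(l + \left(7 - \frac{3^{2}}{2}\right)\right) = 11 \left(l + \left(7 - \frac{9}{2}\right)\right) = 11 \left(l + \frac{5}{2}\right) = 11 \left(\frac{5}{2} + l\right) = \frac{55}{2} + 11 l$)
$R = -100$
$g{\left(H,o \right)} = H + 2 o$ ($g{\left(H,o \right)} = o + \left(H + o\right) = H + 2 o$)
$g{\left(q{\left(10 \right)},R \right)} - 49344 = \left(\left(\frac{55}{2} + 11 \cdot 10\right) + 2 \left(-100\right)\right) - 49344 = \left(\left(\frac{55}{2} + 110\right) - 200\right) - 49344 = \left(\frac{275}{2} - 200\right) - 49344 = - \frac{125}{2} - 49344 = - \frac{98813}{2}$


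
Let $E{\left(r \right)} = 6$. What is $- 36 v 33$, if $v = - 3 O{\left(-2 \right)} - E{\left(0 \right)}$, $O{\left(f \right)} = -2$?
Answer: $0$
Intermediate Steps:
$v = 0$ ($v = \left(-3\right) \left(-2\right) - 6 = 6 - 6 = 0$)
$- 36 v 33 = \left(-36\right) 0 \cdot 33 = 0 \cdot 33 = 0$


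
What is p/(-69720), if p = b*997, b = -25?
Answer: 4985/13944 ≈ 0.35750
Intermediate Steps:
p = -24925 (p = -25*997 = -24925)
p/(-69720) = -24925/(-69720) = -24925*(-1/69720) = 4985/13944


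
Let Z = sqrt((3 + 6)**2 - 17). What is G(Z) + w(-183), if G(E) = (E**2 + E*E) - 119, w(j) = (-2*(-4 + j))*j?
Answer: -68433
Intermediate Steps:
w(j) = j*(8 - 2*j) (w(j) = (8 - 2*j)*j = j*(8 - 2*j))
Z = 8 (Z = sqrt(9**2 - 17) = sqrt(81 - 17) = sqrt(64) = 8)
G(E) = -119 + 2*E**2 (G(E) = (E**2 + E**2) - 119 = 2*E**2 - 119 = -119 + 2*E**2)
G(Z) + w(-183) = (-119 + 2*8**2) + 2*(-183)*(4 - 1*(-183)) = (-119 + 2*64) + 2*(-183)*(4 + 183) = (-119 + 128) + 2*(-183)*187 = 9 - 68442 = -68433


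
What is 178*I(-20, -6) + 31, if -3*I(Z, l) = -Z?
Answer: -3467/3 ≈ -1155.7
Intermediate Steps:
I(Z, l) = Z/3 (I(Z, l) = -(-1)*Z/3 = Z/3)
178*I(-20, -6) + 31 = 178*((1/3)*(-20)) + 31 = 178*(-20/3) + 31 = -3560/3 + 31 = -3467/3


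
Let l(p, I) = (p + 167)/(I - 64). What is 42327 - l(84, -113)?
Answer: 7492130/177 ≈ 42328.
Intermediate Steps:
l(p, I) = (167 + p)/(-64 + I)
42327 - l(84, -113) = 42327 - (167 + 84)/(-64 - 113) = 42327 - 251/(-177) = 42327 - (-1)*251/177 = 42327 - 1*(-251/177) = 42327 + 251/177 = 7492130/177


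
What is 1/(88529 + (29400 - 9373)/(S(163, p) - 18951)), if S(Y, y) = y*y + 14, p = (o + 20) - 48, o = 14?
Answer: 18741/1659101962 ≈ 1.1296e-5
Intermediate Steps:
p = -14 (p = (14 + 20) - 48 = 34 - 48 = -14)
S(Y, y) = 14 + y² (S(Y, y) = y² + 14 = 14 + y²)
1/(88529 + (29400 - 9373)/(S(163, p) - 18951)) = 1/(88529 + (29400 - 9373)/((14 + (-14)²) - 18951)) = 1/(88529 + 20027/((14 + 196) - 18951)) = 1/(88529 + 20027/(210 - 18951)) = 1/(88529 + 20027/(-18741)) = 1/(88529 + 20027*(-1/18741)) = 1/(88529 - 20027/18741) = 1/(1659101962/18741) = 18741/1659101962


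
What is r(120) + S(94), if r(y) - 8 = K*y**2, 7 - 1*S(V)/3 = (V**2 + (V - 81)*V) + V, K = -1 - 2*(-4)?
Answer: 70373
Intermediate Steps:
K = 7 (K = -1 + 8 = 7)
S(V) = 21 - 3*V - 3*V**2 - 3*V*(-81 + V) (S(V) = 21 - 3*((V**2 + (V - 81)*V) + V) = 21 - 3*((V**2 + (-81 + V)*V) + V) = 21 - 3*((V**2 + V*(-81 + V)) + V) = 21 - 3*(V + V**2 + V*(-81 + V)) = 21 + (-3*V - 3*V**2 - 3*V*(-81 + V)) = 21 - 3*V - 3*V**2 - 3*V*(-81 + V))
r(y) = 8 + 7*y**2
r(120) + S(94) = (8 + 7*120**2) + (21 - 6*94**2 + 240*94) = (8 + 7*14400) + (21 - 6*8836 + 22560) = (8 + 100800) + (21 - 53016 + 22560) = 100808 - 30435 = 70373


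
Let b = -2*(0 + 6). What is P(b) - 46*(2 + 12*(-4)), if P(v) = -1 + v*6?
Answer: 2043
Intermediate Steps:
b = -12 (b = -2*6 = -12)
P(v) = -1 + 6*v
P(b) - 46*(2 + 12*(-4)) = (-1 + 6*(-12)) - 46*(2 + 12*(-4)) = (-1 - 72) - 46*(2 - 48) = -73 - 46*(-46) = -73 + 2116 = 2043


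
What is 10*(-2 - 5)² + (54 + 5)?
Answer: 549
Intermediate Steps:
10*(-2 - 5)² + (54 + 5) = 10*(-7)² + 59 = 10*49 + 59 = 490 + 59 = 549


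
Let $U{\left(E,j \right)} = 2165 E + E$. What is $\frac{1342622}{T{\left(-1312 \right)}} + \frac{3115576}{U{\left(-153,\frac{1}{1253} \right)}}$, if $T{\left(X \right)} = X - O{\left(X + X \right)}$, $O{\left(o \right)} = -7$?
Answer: $- \frac{24944892902}{24026355} \approx -1038.2$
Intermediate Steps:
$U{\left(E,j \right)} = 2166 E$
$T{\left(X \right)} = 7 + X$ ($T{\left(X \right)} = X - -7 = X + 7 = 7 + X$)
$\frac{1342622}{T{\left(-1312 \right)}} + \frac{3115576}{U{\left(-153,\frac{1}{1253} \right)}} = \frac{1342622}{7 - 1312} + \frac{3115576}{2166 \left(-153\right)} = \frac{1342622}{-1305} + \frac{3115576}{-331398} = 1342622 \left(- \frac{1}{1305}\right) + 3115576 \left(- \frac{1}{331398}\right) = - \frac{1342622}{1305} - \frac{1557788}{165699} = - \frac{24944892902}{24026355}$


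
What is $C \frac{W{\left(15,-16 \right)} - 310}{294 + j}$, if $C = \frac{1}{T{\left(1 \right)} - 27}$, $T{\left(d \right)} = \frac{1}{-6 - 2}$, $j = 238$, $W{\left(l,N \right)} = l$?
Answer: $\frac{590}{28861} \approx 0.020443$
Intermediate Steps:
$T{\left(d \right)} = - \frac{1}{8}$ ($T{\left(d \right)} = \frac{1}{-8} = - \frac{1}{8}$)
$C = - \frac{8}{217}$ ($C = \frac{1}{- \frac{1}{8} - 27} = \frac{1}{- \frac{217}{8}} = - \frac{8}{217} \approx -0.036866$)
$C \frac{W{\left(15,-16 \right)} - 310}{294 + j} = - \frac{8 \frac{15 - 310}{294 + 238}}{217} = - \frac{8 \left(- \frac{295}{532}\right)}{217} = - \frac{8 \left(\left(-295\right) \frac{1}{532}\right)}{217} = \left(- \frac{8}{217}\right) \left(- \frac{295}{532}\right) = \frac{590}{28861}$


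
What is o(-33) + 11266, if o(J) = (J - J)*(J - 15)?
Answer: 11266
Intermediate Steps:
o(J) = 0 (o(J) = 0*(-15 + J) = 0)
o(-33) + 11266 = 0 + 11266 = 11266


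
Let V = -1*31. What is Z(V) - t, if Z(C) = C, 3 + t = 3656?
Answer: -3684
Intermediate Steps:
t = 3653 (t = -3 + 3656 = 3653)
V = -31
Z(V) - t = -31 - 1*3653 = -31 - 3653 = -3684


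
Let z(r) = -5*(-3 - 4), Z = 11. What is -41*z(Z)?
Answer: -1435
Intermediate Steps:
z(r) = 35 (z(r) = -5*(-7) = 35)
-41*z(Z) = -41*35 = -1435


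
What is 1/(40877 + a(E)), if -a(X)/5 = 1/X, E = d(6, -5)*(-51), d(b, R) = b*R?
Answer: 306/12508361 ≈ 2.4464e-5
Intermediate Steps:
d(b, R) = R*b
E = 1530 (E = -5*6*(-51) = -30*(-51) = 1530)
a(X) = -5/X
1/(40877 + a(E)) = 1/(40877 - 5/1530) = 1/(40877 - 5*1/1530) = 1/(40877 - 1/306) = 1/(12508361/306) = 306/12508361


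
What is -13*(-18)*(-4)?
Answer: -936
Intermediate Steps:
-13*(-18)*(-4) = 234*(-4) = -936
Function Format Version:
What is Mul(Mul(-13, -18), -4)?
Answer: -936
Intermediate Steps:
Mul(Mul(-13, -18), -4) = Mul(234, -4) = -936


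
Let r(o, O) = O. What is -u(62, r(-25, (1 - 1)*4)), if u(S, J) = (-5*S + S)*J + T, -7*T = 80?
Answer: 80/7 ≈ 11.429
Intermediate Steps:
T = -80/7 (T = -⅐*80 = -80/7 ≈ -11.429)
u(S, J) = -80/7 - 4*J*S (u(S, J) = (-5*S + S)*J - 80/7 = (-4*S)*J - 80/7 = -4*J*S - 80/7 = -80/7 - 4*J*S)
-u(62, r(-25, (1 - 1)*4)) = -(-80/7 - 4*(1 - 1)*4*62) = -(-80/7 - 4*0*4*62) = -(-80/7 - 4*0*62) = -(-80/7 + 0) = -1*(-80/7) = 80/7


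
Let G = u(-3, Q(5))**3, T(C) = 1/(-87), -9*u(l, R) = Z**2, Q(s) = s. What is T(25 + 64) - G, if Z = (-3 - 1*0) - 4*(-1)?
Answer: -214/21141 ≈ -0.010123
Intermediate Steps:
Z = 1 (Z = (-3 + 0) + 4 = -3 + 4 = 1)
u(l, R) = -1/9 (u(l, R) = -1/9*1**2 = -1/9*1 = -1/9)
T(C) = -1/87
G = -1/729 (G = (-1/9)**3 = -1/729 ≈ -0.0013717)
T(25 + 64) - G = -1/87 - 1*(-1/729) = -1/87 + 1/729 = -214/21141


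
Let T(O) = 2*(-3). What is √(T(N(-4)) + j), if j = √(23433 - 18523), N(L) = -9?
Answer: √(-6 + √4910) ≈ 8.0045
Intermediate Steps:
j = √4910 ≈ 70.071
T(O) = -6
√(T(N(-4)) + j) = √(-6 + √4910)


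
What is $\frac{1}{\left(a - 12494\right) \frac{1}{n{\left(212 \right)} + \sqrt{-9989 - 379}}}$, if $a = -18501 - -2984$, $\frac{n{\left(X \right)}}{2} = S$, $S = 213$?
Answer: $- \frac{142}{9337} - \frac{24 i \sqrt{2}}{9337} \approx -0.015208 - 0.0036351 i$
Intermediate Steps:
$n{\left(X \right)} = 426$ ($n{\left(X \right)} = 2 \cdot 213 = 426$)
$a = -15517$ ($a = -18501 + 2984 = -15517$)
$\frac{1}{\left(a - 12494\right) \frac{1}{n{\left(212 \right)} + \sqrt{-9989 - 379}}} = \frac{1}{\left(-15517 - 12494\right) \frac{1}{426 + \sqrt{-9989 - 379}}} = \frac{1}{\left(-28011\right) \frac{1}{426 + \sqrt{-10368}}} = \frac{1}{\left(-28011\right) \frac{1}{426 + 72 i \sqrt{2}}} = - \frac{142}{9337} - \frac{24 i \sqrt{2}}{9337}$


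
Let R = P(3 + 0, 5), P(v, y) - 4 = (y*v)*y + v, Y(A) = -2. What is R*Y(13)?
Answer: -164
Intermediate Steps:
P(v, y) = 4 + v + v*y² (P(v, y) = 4 + ((y*v)*y + v) = 4 + ((v*y)*y + v) = 4 + (v*y² + v) = 4 + (v + v*y²) = 4 + v + v*y²)
R = 82 (R = 4 + (3 + 0) + (3 + 0)*5² = 4 + 3 + 3*25 = 4 + 3 + 75 = 82)
R*Y(13) = 82*(-2) = -164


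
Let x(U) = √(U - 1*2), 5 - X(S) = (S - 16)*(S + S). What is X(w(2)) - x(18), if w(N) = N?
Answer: 57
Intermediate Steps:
X(S) = 5 - 2*S*(-16 + S) (X(S) = 5 - (S - 16)*(S + S) = 5 - (-16 + S)*2*S = 5 - 2*S*(-16 + S))
x(U) = √(-2 + U) (x(U) = √(U - 2) = √(-2 + U))
X(w(2)) - x(18) = (5 - 2*2² + 32*2) - √(-2 + 18) = (5 - 2*4 + 64) - √16 = (5 - 8 + 64) - 1*4 = 61 - 4 = 57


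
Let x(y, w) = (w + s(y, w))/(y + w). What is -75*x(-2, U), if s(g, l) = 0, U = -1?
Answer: -25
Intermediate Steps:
x(y, w) = w/(w + y) (x(y, w) = (w + 0)/(y + w) = w/(w + y))
-75*x(-2, U) = -(-75)/(-1 - 2) = -(-75)/(-3) = -(-75)*(-1)/3 = -75*⅓ = -25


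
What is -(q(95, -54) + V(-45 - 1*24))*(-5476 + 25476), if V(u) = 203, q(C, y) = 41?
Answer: -4880000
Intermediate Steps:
-(q(95, -54) + V(-45 - 1*24))*(-5476 + 25476) = -(41 + 203)*(-5476 + 25476) = -244*20000 = -1*4880000 = -4880000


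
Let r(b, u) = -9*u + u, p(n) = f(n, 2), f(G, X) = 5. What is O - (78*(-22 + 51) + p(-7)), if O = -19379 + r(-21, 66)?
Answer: -22174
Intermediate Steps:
p(n) = 5
r(b, u) = -8*u
O = -19907 (O = -19379 - 8*66 = -19379 - 528 = -19907)
O - (78*(-22 + 51) + p(-7)) = -19907 - (78*(-22 + 51) + 5) = -19907 - (78*29 + 5) = -19907 - (2262 + 5) = -19907 - 1*2267 = -19907 - 2267 = -22174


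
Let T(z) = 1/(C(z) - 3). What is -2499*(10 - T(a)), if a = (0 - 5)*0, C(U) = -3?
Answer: -50813/2 ≈ -25407.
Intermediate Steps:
a = 0 (a = -5*0 = 0)
T(z) = -1/6 (T(z) = 1/(-3 - 3) = 1/(-6) = -1/6)
-2499*(10 - T(a)) = -2499*(10 - 1*(-1/6)) = -2499*(10 + 1/6) = -2499*61/6 = -50813/2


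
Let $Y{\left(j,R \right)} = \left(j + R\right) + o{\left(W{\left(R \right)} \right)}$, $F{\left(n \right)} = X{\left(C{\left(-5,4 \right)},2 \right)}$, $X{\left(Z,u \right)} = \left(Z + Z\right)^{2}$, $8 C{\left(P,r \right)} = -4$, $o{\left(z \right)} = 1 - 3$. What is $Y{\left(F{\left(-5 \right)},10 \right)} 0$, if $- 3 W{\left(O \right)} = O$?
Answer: $0$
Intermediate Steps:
$W{\left(O \right)} = - \frac{O}{3}$
$o{\left(z \right)} = -2$
$C{\left(P,r \right)} = - \frac{1}{2}$ ($C{\left(P,r \right)} = \frac{1}{8} \left(-4\right) = - \frac{1}{2}$)
$X{\left(Z,u \right)} = 4 Z^{2}$ ($X{\left(Z,u \right)} = \left(2 Z\right)^{2} = 4 Z^{2}$)
$F{\left(n \right)} = 1$ ($F{\left(n \right)} = 4 \left(- \frac{1}{2}\right)^{2} = 4 \cdot \frac{1}{4} = 1$)
$Y{\left(j,R \right)} = -2 + R + j$ ($Y{\left(j,R \right)} = \left(j + R\right) - 2 = \left(R + j\right) - 2 = -2 + R + j$)
$Y{\left(F{\left(-5 \right)},10 \right)} 0 = \left(-2 + 10 + 1\right) 0 = 9 \cdot 0 = 0$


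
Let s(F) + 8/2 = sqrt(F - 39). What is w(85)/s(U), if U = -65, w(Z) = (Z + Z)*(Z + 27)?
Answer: -1904/3 - 952*I*sqrt(26)/3 ≈ -634.67 - 1618.1*I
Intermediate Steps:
w(Z) = 2*Z*(27 + Z) (w(Z) = (2*Z)*(27 + Z) = 2*Z*(27 + Z))
s(F) = -4 + sqrt(-39 + F) (s(F) = -4 + sqrt(F - 39) = -4 + sqrt(-39 + F))
w(85)/s(U) = (2*85*(27 + 85))/(-4 + sqrt(-39 - 65)) = (2*85*112)/(-4 + sqrt(-104)) = 19040/(-4 + 2*I*sqrt(26))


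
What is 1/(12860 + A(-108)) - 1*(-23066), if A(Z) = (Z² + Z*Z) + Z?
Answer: 832221281/36080 ≈ 23066.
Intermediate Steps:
A(Z) = Z + 2*Z² (A(Z) = (Z² + Z²) + Z = 2*Z² + Z = Z + 2*Z²)
1/(12860 + A(-108)) - 1*(-23066) = 1/(12860 - 108*(1 + 2*(-108))) - 1*(-23066) = 1/(12860 - 108*(1 - 216)) + 23066 = 1/(12860 - 108*(-215)) + 23066 = 1/(12860 + 23220) + 23066 = 1/36080 + 23066 = 832221281/36080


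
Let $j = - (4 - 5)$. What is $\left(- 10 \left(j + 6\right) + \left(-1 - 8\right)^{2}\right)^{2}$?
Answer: $121$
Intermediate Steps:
$j = 1$ ($j = - (4 - 5) = \left(-1\right) \left(-1\right) = 1$)
$\left(- 10 \left(j + 6\right) + \left(-1 - 8\right)^{2}\right)^{2} = \left(- 10 \left(1 + 6\right) + \left(-1 - 8\right)^{2}\right)^{2} = \left(\left(-10\right) 7 + \left(-9\right)^{2}\right)^{2} = \left(-70 + 81\right)^{2} = 11^{2} = 121$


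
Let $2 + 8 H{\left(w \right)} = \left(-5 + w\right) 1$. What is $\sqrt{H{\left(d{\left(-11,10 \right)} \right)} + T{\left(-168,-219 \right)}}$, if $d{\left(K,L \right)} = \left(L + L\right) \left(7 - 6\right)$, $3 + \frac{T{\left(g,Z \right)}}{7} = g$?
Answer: $\frac{i \sqrt{19126}}{4} \approx 34.574 i$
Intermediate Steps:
$T{\left(g,Z \right)} = -21 + 7 g$
$d{\left(K,L \right)} = 2 L$ ($d{\left(K,L \right)} = 2 L 1 = 2 L$)
$H{\left(w \right)} = - \frac{7}{8} + \frac{w}{8}$ ($H{\left(w \right)} = - \frac{1}{4} + \frac{\left(-5 + w\right) 1}{8} = - \frac{1}{4} + \frac{-5 + w}{8} = - \frac{1}{4} + \left(- \frac{5}{8} + \frac{w}{8}\right) = - \frac{7}{8} + \frac{w}{8}$)
$\sqrt{H{\left(d{\left(-11,10 \right)} \right)} + T{\left(-168,-219 \right)}} = \sqrt{\left(- \frac{7}{8} + \frac{2 \cdot 10}{8}\right) + \left(-21 + 7 \left(-168\right)\right)} = \sqrt{\left(- \frac{7}{8} + \frac{1}{8} \cdot 20\right) - 1197} = \sqrt{\left(- \frac{7}{8} + \frac{5}{2}\right) - 1197} = \sqrt{\frac{13}{8} - 1197} = \sqrt{- \frac{9563}{8}} = \frac{i \sqrt{19126}}{4}$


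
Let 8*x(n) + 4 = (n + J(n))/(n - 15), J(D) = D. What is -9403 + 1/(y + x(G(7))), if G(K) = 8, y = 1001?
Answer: -131670195/14003 ≈ -9403.0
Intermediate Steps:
x(n) = -½ + n/(4*(-15 + n)) (x(n) = -½ + ((n + n)/(n - 15))/8 = -½ + ((2*n)/(-15 + n))/8 = -½ + (2*n/(-15 + n))/8 = -½ + n/(4*(-15 + n)))
-9403 + 1/(y + x(G(7))) = -9403 + 1/(1001 + (30 - 1*8)/(4*(-15 + 8))) = -9403 + 1/(1001 + (¼)*(30 - 8)/(-7)) = -9403 + 1/(1001 + (¼)*(-⅐)*22) = -9403 + 1/(1001 - 11/14) = -9403 + 1/(14003/14) = -9403 + 14/14003 = -131670195/14003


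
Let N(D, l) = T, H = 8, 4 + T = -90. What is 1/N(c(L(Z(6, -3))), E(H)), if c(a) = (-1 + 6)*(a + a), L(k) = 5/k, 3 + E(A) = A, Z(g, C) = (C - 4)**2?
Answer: -1/94 ≈ -0.010638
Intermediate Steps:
T = -94 (T = -4 - 90 = -94)
Z(g, C) = (-4 + C)**2
E(A) = -3 + A
c(a) = 10*a (c(a) = 5*(2*a) = 10*a)
N(D, l) = -94
1/N(c(L(Z(6, -3))), E(H)) = 1/(-94) = -1/94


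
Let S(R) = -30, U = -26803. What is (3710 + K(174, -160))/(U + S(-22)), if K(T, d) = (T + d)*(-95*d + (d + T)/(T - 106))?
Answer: -3680719/456161 ≈ -8.0689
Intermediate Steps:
K(T, d) = (T + d)*(-95*d + (T + d)/(-106 + T))
(3710 + K(174, -160))/(U + S(-22)) = (3710 + (174**2 + 10071*(-160)**2 - 95*174*(-160)**2 - 95*(-160)*174**2 + 10072*174*(-160))/(-106 + 174))/(-26803 - 30) = (3710 + (30276 + 10071*25600 - 95*174*25600 - 95*(-160)*30276 - 280404480)/68)/(-26833) = (3710 + (30276 + 257817600 - 423168000 + 460195200 - 280404480)/68)*(-1/26833) = (3710 + (1/68)*14470596)*(-1/26833) = (3710 + 3617649/17)*(-1/26833) = (3680719/17)*(-1/26833) = -3680719/456161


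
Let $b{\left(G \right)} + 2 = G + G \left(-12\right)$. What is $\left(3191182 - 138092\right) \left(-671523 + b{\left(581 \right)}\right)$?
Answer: $-2069738560440$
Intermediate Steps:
$b{\left(G \right)} = -2 - 11 G$ ($b{\left(G \right)} = -2 + \left(G + G \left(-12\right)\right) = -2 + \left(G - 12 G\right) = -2 - 11 G$)
$\left(3191182 - 138092\right) \left(-671523 + b{\left(581 \right)}\right) = \left(3191182 - 138092\right) \left(-671523 - 6393\right) = 3053090 \left(-671523 - 6393\right) = 3053090 \left(-677916\right) = -2069738560440$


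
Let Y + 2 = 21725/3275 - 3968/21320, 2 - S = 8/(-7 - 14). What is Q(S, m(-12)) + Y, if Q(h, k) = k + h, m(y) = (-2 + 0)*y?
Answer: 226015969/7331415 ≈ 30.828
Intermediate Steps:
m(y) = -2*y
S = 50/21 (S = 2 - 8/(-7 - 14) = 2 - 8/(-21) = 2 - 8*(-1)/21 = 2 - 1*(-8/21) = 2 + 8/21 = 50/21 ≈ 2.3810)
Q(h, k) = h + k
Y = 1552679/349115 (Y = -2 + (21725/3275 - 3968/21320) = -2 + (21725*(1/3275) - 3968*1/21320) = -2 + (869/131 - 496/2665) = -2 + 2250909/349115 = 1552679/349115 ≈ 4.4475)
Q(S, m(-12)) + Y = (50/21 - 2*(-12)) + 1552679/349115 = (50/21 + 24) + 1552679/349115 = 554/21 + 1552679/349115 = 226015969/7331415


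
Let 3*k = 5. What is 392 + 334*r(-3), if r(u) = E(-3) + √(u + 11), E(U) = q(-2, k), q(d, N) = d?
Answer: -276 + 668*√2 ≈ 668.69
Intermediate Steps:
k = 5/3 (k = (⅓)*5 = 5/3 ≈ 1.6667)
E(U) = -2
r(u) = -2 + √(11 + u) (r(u) = -2 + √(u + 11) = -2 + √(11 + u))
392 + 334*r(-3) = 392 + 334*(-2 + √(11 - 3)) = 392 + 334*(-2 + √8) = 392 + 334*(-2 + 2*√2) = 392 + (-668 + 668*√2) = -276 + 668*√2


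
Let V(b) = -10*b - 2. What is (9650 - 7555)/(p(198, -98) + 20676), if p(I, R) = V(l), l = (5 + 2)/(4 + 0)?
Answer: 4190/41313 ≈ 0.10142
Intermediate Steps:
l = 7/4 ≈ 1.7500
V(b) = -2 - 10*b
p(I, R) = -39/2 (p(I, R) = -2 - 10*7/4 = -2 - 35/2 = -39/2)
(9650 - 7555)/(p(198, -98) + 20676) = (9650 - 7555)/(-39/2 + 20676) = 2095/(41313/2) = 2095*(2/41313) = 4190/41313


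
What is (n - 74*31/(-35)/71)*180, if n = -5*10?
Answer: -4390416/497 ≈ -8833.8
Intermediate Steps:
n = -50
(n - 74*31/(-35)/71)*180 = (-50 - 74*31/(-35)/71)*180 = (-50 - 74*31*(-1/35)/71)*180 = (-50 - (-2294)/(35*71))*180 = (-50 - 74*(-31/2485))*180 = (-50 + 2294/2485)*180 = -121956/2485*180 = -4390416/497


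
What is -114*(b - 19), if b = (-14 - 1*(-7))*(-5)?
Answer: -1824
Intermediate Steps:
b = 35 (b = (-14 + 7)*(-5) = -7*(-5) = 35)
-114*(b - 19) = -114*(35 - 19) = -114*16 = -1824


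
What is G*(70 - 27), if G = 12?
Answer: 516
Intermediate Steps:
G*(70 - 27) = 12*(70 - 27) = 12*43 = 516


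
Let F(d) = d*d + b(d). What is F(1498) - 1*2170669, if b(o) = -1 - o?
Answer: 71836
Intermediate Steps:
F(d) = -1 + d² - d (F(d) = d*d + (-1 - d) = d² + (-1 - d) = -1 + d² - d)
F(1498) - 1*2170669 = (-1 + 1498² - 1*1498) - 1*2170669 = (-1 + 2244004 - 1498) - 2170669 = 2242505 - 2170669 = 71836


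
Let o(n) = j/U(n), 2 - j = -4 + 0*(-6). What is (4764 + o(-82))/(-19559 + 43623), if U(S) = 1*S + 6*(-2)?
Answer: 223905/1131008 ≈ 0.19797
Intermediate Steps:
j = 6 (j = 2 - (-4 + 0*(-6)) = 2 - (-4 + 0) = 2 - 1*(-4) = 2 + 4 = 6)
U(S) = -12 + S (U(S) = S - 12 = -12 + S)
o(n) = 6/(-12 + n)
(4764 + o(-82))/(-19559 + 43623) = (4764 + 6/(-12 - 82))/(-19559 + 43623) = (4764 + 6/(-94))/24064 = (4764 + 6*(-1/94))*(1/24064) = (4764 - 3/47)*(1/24064) = (223905/47)*(1/24064) = 223905/1131008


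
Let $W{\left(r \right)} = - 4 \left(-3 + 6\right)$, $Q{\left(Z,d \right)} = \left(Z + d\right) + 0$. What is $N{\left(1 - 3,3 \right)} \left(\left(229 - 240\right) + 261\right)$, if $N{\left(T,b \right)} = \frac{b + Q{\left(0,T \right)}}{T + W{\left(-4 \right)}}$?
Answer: $- \frac{125}{7} \approx -17.857$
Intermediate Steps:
$Q{\left(Z,d \right)} = Z + d$
$W{\left(r \right)} = -12$ ($W{\left(r \right)} = \left(-4\right) 3 = -12$)
$N{\left(T,b \right)} = \frac{T + b}{-12 + T}$ ($N{\left(T,b \right)} = \frac{b + \left(0 + T\right)}{T - 12} = \frac{b + T}{-12 + T} = \frac{T + b}{-12 + T}$)
$N{\left(1 - 3,3 \right)} \left(\left(229 - 240\right) + 261\right) = \frac{\left(1 - 3\right) + 3}{-12 + \left(1 - 3\right)} \left(\left(229 - 240\right) + 261\right) = \frac{\left(1 - 3\right) + 3}{-12 + \left(1 - 3\right)} \left(-11 + 261\right) = \frac{-2 + 3}{-12 - 2} \cdot 250 = \frac{1}{-14} \cdot 1 \cdot 250 = \left(- \frac{1}{14}\right) 1 \cdot 250 = \left(- \frac{1}{14}\right) 250 = - \frac{125}{7}$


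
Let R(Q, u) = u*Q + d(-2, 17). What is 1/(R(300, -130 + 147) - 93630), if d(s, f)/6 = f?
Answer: -1/88428 ≈ -1.1309e-5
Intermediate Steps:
d(s, f) = 6*f
R(Q, u) = 102 + Q*u (R(Q, u) = u*Q + 6*17 = Q*u + 102 = 102 + Q*u)
1/(R(300, -130 + 147) - 93630) = 1/((102 + 300*(-130 + 147)) - 93630) = 1/((102 + 300*17) - 93630) = 1/((102 + 5100) - 93630) = 1/(5202 - 93630) = 1/(-88428) = -1/88428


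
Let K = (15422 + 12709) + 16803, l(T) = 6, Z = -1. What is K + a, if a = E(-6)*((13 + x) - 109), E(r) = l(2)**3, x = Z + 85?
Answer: 42342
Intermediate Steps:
x = 84 (x = -1 + 85 = 84)
K = 44934 (K = 28131 + 16803 = 44934)
E(r) = 216 (E(r) = 6**3 = 216)
a = -2592 (a = 216*((13 + 84) - 109) = 216*(97 - 109) = 216*(-12) = -2592)
K + a = 44934 - 2592 = 42342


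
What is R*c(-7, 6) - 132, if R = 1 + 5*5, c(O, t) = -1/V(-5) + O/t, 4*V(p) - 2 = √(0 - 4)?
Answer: -565/3 + 26*I ≈ -188.33 + 26.0*I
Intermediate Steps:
V(p) = ½ + I/2 (V(p) = ½ + √(0 - 4)/4 = ½ + √(-4)/4 = ½ + (2*I)/4 = ½ + I/2)
c(O, t) = -2*(½ - I/2) + O/t (c(O, t) = -1/(½ + I/2) + O/t = -2*(½ - I/2) + O/t)
R = 26 (R = 1 + 25 = 26)
R*c(-7, 6) - 132 = 26*(-1 + I - 7/6) - 132 = 26*(-13/6 + I) - 132 = (-169/3 + 26*I) - 132 = -565/3 + 26*I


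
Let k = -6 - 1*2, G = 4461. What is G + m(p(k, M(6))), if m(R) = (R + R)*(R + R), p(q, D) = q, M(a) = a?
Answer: 4717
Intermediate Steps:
k = -8 (k = -6 - 2 = -8)
m(R) = 4*R² (m(R) = (2*R)*(2*R) = 4*R²)
G + m(p(k, M(6))) = 4461 + 4*(-8)² = 4461 + 4*64 = 4461 + 256 = 4717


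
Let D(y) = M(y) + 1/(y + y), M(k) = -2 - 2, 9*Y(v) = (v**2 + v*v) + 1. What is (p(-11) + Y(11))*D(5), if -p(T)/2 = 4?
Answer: -741/10 ≈ -74.100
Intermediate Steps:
p(T) = -8 (p(T) = -2*4 = -8)
Y(v) = 1/9 + 2*v**2/9 (Y(v) = ((v**2 + v*v) + 1)/9 = ((v**2 + v**2) + 1)/9 = (2*v**2 + 1)/9 = (1 + 2*v**2)/9 = 1/9 + 2*v**2/9)
M(k) = -4
D(y) = -4 + 1/(2*y) (D(y) = -4 + 1/(y + y) = -4 + 1/(2*y))
(p(-11) + Y(11))*D(5) = (-8 + (1/9 + (2/9)*11**2))*(-4 + (1/2)/5) = (-8 + (1/9 + (2/9)*121))*(-4 + (1/2)*(1/5)) = (-8 + (1/9 + 242/9))*(-4 + 1/10) = (-8 + 27)*(-39/10) = 19*(-39/10) = -741/10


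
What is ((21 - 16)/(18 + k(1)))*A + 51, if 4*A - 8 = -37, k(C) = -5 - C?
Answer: 2303/48 ≈ 47.979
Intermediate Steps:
A = -29/4 (A = 2 + (1/4)*(-37) = 2 - 37/4 = -29/4 ≈ -7.2500)
((21 - 16)/(18 + k(1)))*A + 51 = ((21 - 16)/(18 + (-5 - 1*1)))*(-29/4) + 51 = (5/(18 + (-5 - 1)))*(-29/4) + 51 = (5/(18 - 6))*(-29/4) + 51 = (5/12)*(-29/4) + 51 = -145/48 + 51 = 2303/48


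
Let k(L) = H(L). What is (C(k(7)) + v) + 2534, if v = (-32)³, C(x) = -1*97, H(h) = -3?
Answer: -30331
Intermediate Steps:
k(L) = -3
C(x) = -97
v = -32768
(C(k(7)) + v) + 2534 = (-97 - 32768) + 2534 = -32865 + 2534 = -30331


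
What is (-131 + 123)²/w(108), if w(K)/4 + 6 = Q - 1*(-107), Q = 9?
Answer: 8/55 ≈ 0.14545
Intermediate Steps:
w(K) = 440 (w(K) = -24 + 4*(9 - 1*(-107)) = -24 + 4*(9 + 107) = -24 + 4*116 = -24 + 464 = 440)
(-131 + 123)²/w(108) = (-131 + 123)²/440 = (-8)²*(1/440) = 64*(1/440) = 8/55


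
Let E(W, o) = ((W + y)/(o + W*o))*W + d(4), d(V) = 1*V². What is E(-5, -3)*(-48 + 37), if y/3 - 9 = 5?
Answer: -77/12 ≈ -6.4167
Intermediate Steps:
d(V) = V²
y = 42 (y = 27 + 3*5 = 27 + 15 = 42)
E(W, o) = 16 + W*(42 + W)/(o + W*o) (E(W, o) = ((W + 42)/(o + W*o))*W + 4² = ((42 + W)/(o + W*o))*W + 16 = W*(42 + W)/(o + W*o) + 16 = 16 + W*(42 + W)/(o + W*o))
E(-5, -3)*(-48 + 37) = (((-5)² + 16*(-3) + 42*(-5) + 16*(-5)*(-3))/((-3)*(1 - 5)))*(-48 + 37) = -⅓*(25 - 48 - 210 + 240)/(-4)*(-11) = -⅓*(-¼)*7*(-11) = (7/12)*(-11) = -77/12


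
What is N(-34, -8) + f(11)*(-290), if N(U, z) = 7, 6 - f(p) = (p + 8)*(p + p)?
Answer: 119487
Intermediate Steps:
f(p) = 6 - 2*p*(8 + p) (f(p) = 6 - (p + 8)*(p + p) = 6 - (8 + p)*2*p = 6 - 2*p*(8 + p))
N(-34, -8) + f(11)*(-290) = 7 + (6 - 16*11 - 2*11²)*(-290) = 7 + (6 - 176 - 2*121)*(-290) = 7 + (6 - 176 - 242)*(-290) = 7 - 412*(-290) = 7 + 119480 = 119487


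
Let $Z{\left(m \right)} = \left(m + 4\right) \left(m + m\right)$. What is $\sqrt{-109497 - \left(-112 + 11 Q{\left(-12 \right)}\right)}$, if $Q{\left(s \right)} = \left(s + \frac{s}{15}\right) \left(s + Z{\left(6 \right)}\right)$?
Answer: $\frac{i \sqrt{2354465}}{5} \approx 306.89 i$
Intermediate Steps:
$Z{\left(m \right)} = 2 m \left(4 + m\right)$ ($Z{\left(m \right)} = \left(4 + m\right) 2 m = 2 m \left(4 + m\right)$)
$Q{\left(s \right)} = \frac{16 s \left(120 + s\right)}{15}$ ($Q{\left(s \right)} = \left(s + \frac{s}{15}\right) \left(s + 2 \cdot 6 \left(4 + 6\right)\right) = \left(s + s \frac{1}{15}\right) \left(s + 2 \cdot 6 \cdot 10\right) = \left(s + \frac{s}{15}\right) \left(s + 120\right) = \frac{16 s}{15} \left(120 + s\right) = \frac{16 s \left(120 + s\right)}{15}$)
$\sqrt{-109497 - \left(-112 + 11 Q{\left(-12 \right)}\right)} = \sqrt{-109497 - \left(-112 + 11 \cdot \frac{16}{15} \left(-12\right) \left(120 - 12\right)\right)} = \sqrt{-109497 - \left(-112 + 11 \cdot \frac{16}{15} \left(-12\right) 108\right)} = \sqrt{-109497 + \left(\left(-11\right) \left(- \frac{6912}{5}\right) + 112\right)} = \sqrt{-109497 + \left(\frac{76032}{5} + 112\right)} = \sqrt{-109497 + \frac{76592}{5}} = \sqrt{- \frac{470893}{5}} = \frac{i \sqrt{2354465}}{5}$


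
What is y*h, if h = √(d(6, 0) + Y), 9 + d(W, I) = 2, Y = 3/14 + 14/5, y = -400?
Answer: -120*I*√2170/7 ≈ -798.57*I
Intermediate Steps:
Y = 211/70 (Y = 3*(1/14) + 14*(⅕) = 3/14 + 14/5 = 211/70 ≈ 3.0143)
d(W, I) = -7 (d(W, I) = -9 + 2 = -7)
h = 3*I*√2170/70 (h = √(-7 + 211/70) = √(-279/70) = 3*I*√2170/70 ≈ 1.9964*I)
y*h = -120*I*√2170/7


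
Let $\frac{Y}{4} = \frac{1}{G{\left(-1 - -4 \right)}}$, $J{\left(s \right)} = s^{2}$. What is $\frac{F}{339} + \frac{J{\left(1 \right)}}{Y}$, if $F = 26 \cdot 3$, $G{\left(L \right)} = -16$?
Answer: $- \frac{426}{113} \approx -3.7699$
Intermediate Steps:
$F = 78$
$Y = - \frac{1}{4}$ ($Y = \frac{4}{-16} = 4 \left(- \frac{1}{16}\right) = - \frac{1}{4} \approx -0.25$)
$\frac{F}{339} + \frac{J{\left(1 \right)}}{Y} = \frac{78}{339} + \frac{1^{2}}{- \frac{1}{4}} = 78 \cdot \frac{1}{339} + 1 \left(-4\right) = \frac{26}{113} - 4 = - \frac{426}{113}$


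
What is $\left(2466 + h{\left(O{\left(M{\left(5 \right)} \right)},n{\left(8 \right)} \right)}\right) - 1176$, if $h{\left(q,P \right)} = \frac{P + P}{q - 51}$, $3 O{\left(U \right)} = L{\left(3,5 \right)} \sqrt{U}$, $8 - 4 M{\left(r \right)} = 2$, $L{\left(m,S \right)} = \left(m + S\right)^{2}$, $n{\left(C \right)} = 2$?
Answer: $\frac{7423338}{5755} - \frac{128 \sqrt{6}}{5755} \approx 1289.8$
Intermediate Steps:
$L{\left(m,S \right)} = \left(S + m\right)^{2}$
$M{\left(r \right)} = \frac{3}{2}$ ($M{\left(r \right)} = 2 - \frac{1}{2} = \frac{3}{2}$)
$O{\left(U \right)} = \frac{64 \sqrt{U}}{3}$ ($O{\left(U \right)} = \frac{\left(5 + 3\right)^{2} \sqrt{U}}{3} = \frac{8^{2} \sqrt{U}}{3} = \frac{64 \sqrt{U}}{3}$)
$h{\left(q,P \right)} = \frac{2 P}{-51 + q}$
$\left(2466 + h{\left(O{\left(M{\left(5 \right)} \right)},n{\left(8 \right)} \right)}\right) - 1176 = \left(2466 + 2 \cdot 2 \frac{1}{-51 + \frac{64 \sqrt{\frac{3}{2}}}{3}}\right) - 1176 = \left(2466 + 2 \cdot 2 \frac{1}{-51 + \frac{64 \frac{\sqrt{6}}{2}}{3}}\right) - 1176 = \left(2466 + 2 \cdot 2 \frac{1}{-51 + \frac{32 \sqrt{6}}{3}}\right) - 1176 = \left(2466 + \frac{4}{-51 + \frac{32 \sqrt{6}}{3}}\right) - 1176 = 1290 + \frac{4}{-51 + \frac{32 \sqrt{6}}{3}}$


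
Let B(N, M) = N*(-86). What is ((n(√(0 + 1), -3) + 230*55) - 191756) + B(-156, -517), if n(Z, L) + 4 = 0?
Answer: -165694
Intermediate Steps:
n(Z, L) = -4 (n(Z, L) = -4 + 0 = -4)
B(N, M) = -86*N
((n(√(0 + 1), -3) + 230*55) - 191756) + B(-156, -517) = ((-4 + 230*55) - 191756) - 86*(-156) = ((-4 + 12650) - 191756) + 13416 = (12646 - 191756) + 13416 = -179110 + 13416 = -165694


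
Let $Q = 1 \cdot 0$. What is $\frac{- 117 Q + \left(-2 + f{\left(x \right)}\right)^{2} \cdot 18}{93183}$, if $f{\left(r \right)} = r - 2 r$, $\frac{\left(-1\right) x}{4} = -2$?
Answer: $\frac{600}{31061} \approx 0.019317$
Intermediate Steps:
$x = 8$ ($x = \left(-4\right) \left(-2\right) = 8$)
$f{\left(r \right)} = - r$
$Q = 0$
$\frac{- 117 Q + \left(-2 + f{\left(x \right)}\right)^{2} \cdot 18}{93183} = \frac{\left(-117\right) 0 + \left(-2 - 8\right)^{2} \cdot 18}{93183} = \left(0 + \left(-2 - 8\right)^{2} \cdot 18\right) \frac{1}{93183} = \left(0 + \left(-10\right)^{2} \cdot 18\right) \frac{1}{93183} = \left(0 + 100 \cdot 18\right) \frac{1}{93183} = \left(0 + 1800\right) \frac{1}{93183} = 1800 \cdot \frac{1}{93183} = \frac{600}{31061}$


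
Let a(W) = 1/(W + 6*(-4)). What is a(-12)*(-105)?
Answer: 35/12 ≈ 2.9167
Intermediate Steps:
a(W) = 1/(-24 + W) (a(W) = 1/(W - 24) = 1/(-24 + W))
a(-12)*(-105) = -105/(-24 - 12) = -105/(-36) = -1/36*(-105) = 35/12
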